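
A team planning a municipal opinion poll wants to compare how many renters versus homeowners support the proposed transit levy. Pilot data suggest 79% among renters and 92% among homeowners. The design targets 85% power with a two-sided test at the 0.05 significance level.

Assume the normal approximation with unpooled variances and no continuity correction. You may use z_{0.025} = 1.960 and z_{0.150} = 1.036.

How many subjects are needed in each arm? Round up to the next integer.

n = 128 per group

n = (z_{α/2} + z_β)² · [p₁(1−p₁) + p₂(1−p₂)] / (p₁ − p₂)²
  = (1.960 + 1.036)² · (0.79·0.21 + 0.92·0.08) / (-0.13)²
  = (2.996)² · (0.1659 + 0.0736) / 0.0169
  = 8.9760 · 0.2395 / 0.0169
  = 127.20
Round up → n = 128 per group.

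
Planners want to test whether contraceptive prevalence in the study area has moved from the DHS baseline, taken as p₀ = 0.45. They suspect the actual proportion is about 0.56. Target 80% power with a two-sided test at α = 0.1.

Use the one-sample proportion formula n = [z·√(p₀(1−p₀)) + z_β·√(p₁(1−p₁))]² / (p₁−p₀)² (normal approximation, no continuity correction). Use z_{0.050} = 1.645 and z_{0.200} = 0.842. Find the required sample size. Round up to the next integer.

n = 127

n = [z_{α/2}·√(p₀q₀) + z_β·√(p₁q₁)]² / (p₁ − p₀)²
  = [1.645·√(0.45·0.55) + 0.842·√(0.56·0.44)]² / (0.11)²
  = [1.645·0.4975 + 0.842·0.4964]² / 0.0121
  = [1.2363]² / 0.0121
  = 126.32
Round up → n = 127.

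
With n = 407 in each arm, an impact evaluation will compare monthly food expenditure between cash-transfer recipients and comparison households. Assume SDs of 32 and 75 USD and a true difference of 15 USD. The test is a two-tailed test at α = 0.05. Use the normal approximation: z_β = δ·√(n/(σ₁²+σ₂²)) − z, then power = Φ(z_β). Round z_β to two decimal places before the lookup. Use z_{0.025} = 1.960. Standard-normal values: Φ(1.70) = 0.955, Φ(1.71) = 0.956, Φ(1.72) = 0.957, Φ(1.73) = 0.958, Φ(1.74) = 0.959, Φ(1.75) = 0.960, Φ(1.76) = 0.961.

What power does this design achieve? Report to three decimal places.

Power ≈ 0.960

z_β = δ·√(n/(σ₁²+σ₂²)) − z_{α/2}
    = 15 · √(407/6649) − 1.960
    = 15 · 0.24741 − 1.960
    = 3.7112 − 1.960 = 1.7512 → 1.75
Power = Φ(1.75) = 0.960.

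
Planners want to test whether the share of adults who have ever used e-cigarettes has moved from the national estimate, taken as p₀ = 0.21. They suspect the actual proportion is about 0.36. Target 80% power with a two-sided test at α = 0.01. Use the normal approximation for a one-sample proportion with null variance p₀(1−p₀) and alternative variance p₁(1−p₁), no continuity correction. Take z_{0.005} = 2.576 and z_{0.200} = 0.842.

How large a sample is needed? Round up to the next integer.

n = [z_{α/2}·√(p₀q₀) + z_β·√(p₁q₁)]² / (p₁ − p₀)²
  = [2.576·√(0.21·0.79) + 0.842·√(0.36·0.64)]² / (0.15)²
  = [2.576·0.4073 + 0.842·0.4800]² / 0.0225
  = [1.4534]² / 0.0225
  = 93.88
Round up → n = 94.

n = 94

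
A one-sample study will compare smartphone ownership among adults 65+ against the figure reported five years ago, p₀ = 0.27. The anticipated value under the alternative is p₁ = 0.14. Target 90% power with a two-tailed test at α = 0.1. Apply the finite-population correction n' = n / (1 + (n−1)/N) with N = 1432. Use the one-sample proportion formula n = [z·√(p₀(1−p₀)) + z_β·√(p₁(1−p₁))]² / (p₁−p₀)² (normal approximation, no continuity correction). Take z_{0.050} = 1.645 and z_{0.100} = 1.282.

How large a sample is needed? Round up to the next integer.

n = [z_{α/2}·√(p₀q₀) + z_β·√(p₁q₁)]² / (p₁ − p₀)²
  = [1.645·√(0.27·0.73) + 1.282·√(0.14·0.86)]² / (-0.13)²
  = [1.645·0.4440 + 1.282·0.3470]² / 0.0169
  = [1.1752]² / 0.0169
  = 81.71
Finite-population correction (N = 1432): 81.71 / (1 + (81.71 − 1)/1432) = 77.35.
Round up → n = 78.

n = 78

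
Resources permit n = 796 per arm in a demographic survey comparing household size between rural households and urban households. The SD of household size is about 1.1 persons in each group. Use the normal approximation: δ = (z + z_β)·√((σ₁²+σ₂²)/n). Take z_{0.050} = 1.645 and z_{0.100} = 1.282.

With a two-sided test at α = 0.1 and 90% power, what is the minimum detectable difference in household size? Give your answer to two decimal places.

Minimum detectable difference ≈ 0.16 persons

δ = (z_{α/2} + z_β) · √((σ₁²+σ₂²)/n)
  = (1.645 + 1.282) · √(2.42/796)
  = 2.927 · √0.00304
  = 2.927 · 0.0551
  = 0.1614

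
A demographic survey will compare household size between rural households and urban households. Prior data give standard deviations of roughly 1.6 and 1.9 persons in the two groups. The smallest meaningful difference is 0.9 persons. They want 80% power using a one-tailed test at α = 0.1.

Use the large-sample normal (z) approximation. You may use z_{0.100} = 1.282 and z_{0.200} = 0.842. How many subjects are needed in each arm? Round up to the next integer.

n = 35 per group

n = (z_α + z_β)² · (σ₁² + σ₂²) / δ²
  = (1.282 + 0.842)² · (1.6² + 1.9² = 6.17) / 0.9²
  = 4.5114 · 6.17 / 0.81
  = 34.36
Round up → n = 35 per group.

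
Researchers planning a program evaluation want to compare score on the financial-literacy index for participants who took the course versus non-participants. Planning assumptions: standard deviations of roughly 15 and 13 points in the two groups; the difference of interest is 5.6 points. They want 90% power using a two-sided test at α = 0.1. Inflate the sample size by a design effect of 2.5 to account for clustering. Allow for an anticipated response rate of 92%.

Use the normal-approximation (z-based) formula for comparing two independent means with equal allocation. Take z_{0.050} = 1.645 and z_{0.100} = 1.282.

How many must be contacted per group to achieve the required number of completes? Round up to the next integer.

n = 293 per group

n = (z_{α/2} + z_β)² · (σ₁² + σ₂²) / δ²
  = (1.645 + 1.282)² · (15² + 13² = 394) / 5.6²
  = 8.5673 · 394 / 31.36
  = 107.64
Design effect: 2.5 × 107.64 = 269.09.
Adjust for 92% response: 269.09 / 0.92 = 292.49.
Round up → n = 293 per group.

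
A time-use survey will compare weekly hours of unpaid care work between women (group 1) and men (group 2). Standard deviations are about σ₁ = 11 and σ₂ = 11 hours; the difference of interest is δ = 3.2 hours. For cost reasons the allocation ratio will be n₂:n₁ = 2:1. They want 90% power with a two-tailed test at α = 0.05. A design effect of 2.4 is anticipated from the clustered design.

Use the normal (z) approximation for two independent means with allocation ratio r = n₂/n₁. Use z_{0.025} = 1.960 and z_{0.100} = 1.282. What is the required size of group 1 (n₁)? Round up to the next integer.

n₁ = (z_{α/2} + z_β)² · (σ₁² + σ₂²/r) / δ²
   = (1.960 + 1.282)² · (11² + 11²/2) / 3.2²
   = 10.5106 · (121 + 60.5) / 10.24
   = 10.5106 · 181.5 / 10.24
   = 186.30
Design effect: 2.4 × 186.30 = 447.11.
Round up → n₁ = 448; n₂ = r·n₁ = 2 × 448 = 896.

n₁ = 448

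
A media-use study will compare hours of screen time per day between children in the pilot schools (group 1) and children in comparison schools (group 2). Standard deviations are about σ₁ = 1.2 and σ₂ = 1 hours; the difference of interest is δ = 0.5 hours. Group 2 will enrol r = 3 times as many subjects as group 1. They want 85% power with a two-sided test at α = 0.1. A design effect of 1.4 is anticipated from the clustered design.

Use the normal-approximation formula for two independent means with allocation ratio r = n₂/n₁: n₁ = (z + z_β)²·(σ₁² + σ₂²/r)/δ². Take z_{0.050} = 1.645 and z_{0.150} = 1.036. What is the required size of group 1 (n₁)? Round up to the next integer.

n₁ = (z_{α/2} + z_β)² · (σ₁² + σ₂²/r) / δ²
   = (1.645 + 1.036)² · (1.2² + 1²/3) / 0.5²
   = 7.1878 · (1.44 + 0.33333) / 0.25
   = 7.1878 · 1.7733 / 0.25
   = 50.99
Design effect: 1.4 × 50.99 = 71.38.
Round up → n₁ = 72; n₂ = r·n₁ = 3 × 72 = 216.

n₁ = 72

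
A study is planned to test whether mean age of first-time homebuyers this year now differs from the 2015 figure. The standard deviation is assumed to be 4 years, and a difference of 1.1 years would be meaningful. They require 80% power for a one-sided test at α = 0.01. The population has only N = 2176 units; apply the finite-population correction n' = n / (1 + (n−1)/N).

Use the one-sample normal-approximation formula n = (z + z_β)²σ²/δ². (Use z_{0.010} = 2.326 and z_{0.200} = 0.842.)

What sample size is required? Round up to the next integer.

n = 126

n = (z_α + z_β)² · σ² / δ²
  = (2.326 + 0.842)² · 4² / 1.1²
  = 10.0362 · 16 / 1.21
  = 132.71
Finite-population correction (N = 2176): 132.71 / (1 + (132.71 − 1)/2176) = 125.14.
Round up → n = 126.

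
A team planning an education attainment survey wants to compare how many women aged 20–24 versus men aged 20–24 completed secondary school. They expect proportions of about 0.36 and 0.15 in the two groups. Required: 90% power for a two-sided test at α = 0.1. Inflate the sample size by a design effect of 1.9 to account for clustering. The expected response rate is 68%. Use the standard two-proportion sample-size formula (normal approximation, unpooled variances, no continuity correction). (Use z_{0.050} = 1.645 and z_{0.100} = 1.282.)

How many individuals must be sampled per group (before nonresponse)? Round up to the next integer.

n = (z_{α/2} + z_β)² · [p₁(1−p₁) + p₂(1−p₂)] / (p₁ − p₂)²
  = (1.645 + 1.282)² · (0.36·0.64 + 0.15·0.85) / (0.21)²
  = (2.927)² · (0.2304 + 0.1275) / 0.0441
  = 8.5673 · 0.3579 / 0.0441
  = 69.53
Design effect: 1.9 × 69.53 = 132.11.
Adjust for 68% response: 132.11 / 0.68 = 194.27.
Round up → n = 195 per group.

n = 195 per group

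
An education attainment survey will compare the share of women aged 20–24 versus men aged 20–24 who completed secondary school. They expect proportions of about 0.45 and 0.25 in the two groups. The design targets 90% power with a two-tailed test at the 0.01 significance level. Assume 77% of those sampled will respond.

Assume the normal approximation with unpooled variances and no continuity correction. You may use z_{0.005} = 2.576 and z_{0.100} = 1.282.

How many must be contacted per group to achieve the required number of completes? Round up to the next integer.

n = 211 per group

n = (z_{α/2} + z_β)² · [p₁(1−p₁) + p₂(1−p₂)] / (p₁ − p₂)²
  = (2.576 + 1.282)² · (0.45·0.55 + 0.25·0.75) / (0.20)²
  = (3.858)² · (0.2475 + 0.1875) / 0.0400
  = 14.8842 · 0.4350 / 0.0400
  = 161.87
Adjust for 77% response: 161.87 / 0.77 = 210.21.
Round up → n = 211 per group.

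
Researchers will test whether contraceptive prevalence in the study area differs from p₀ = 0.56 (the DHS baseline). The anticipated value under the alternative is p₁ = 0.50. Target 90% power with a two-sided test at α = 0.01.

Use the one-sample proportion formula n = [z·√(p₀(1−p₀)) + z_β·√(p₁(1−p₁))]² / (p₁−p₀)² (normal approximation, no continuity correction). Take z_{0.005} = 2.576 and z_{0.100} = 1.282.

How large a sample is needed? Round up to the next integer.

n = [z_{α/2}·√(p₀q₀) + z_β·√(p₁q₁)]² / (p₁ − p₀)²
  = [2.576·√(0.56·0.44) + 1.282·√(0.50·0.50)]² / (-0.06)²
  = [2.576·0.4964 + 1.282·0.5000]² / 0.0036
  = [1.9197]² / 0.0036
  = 1023.67
Round up → n = 1024.

n = 1024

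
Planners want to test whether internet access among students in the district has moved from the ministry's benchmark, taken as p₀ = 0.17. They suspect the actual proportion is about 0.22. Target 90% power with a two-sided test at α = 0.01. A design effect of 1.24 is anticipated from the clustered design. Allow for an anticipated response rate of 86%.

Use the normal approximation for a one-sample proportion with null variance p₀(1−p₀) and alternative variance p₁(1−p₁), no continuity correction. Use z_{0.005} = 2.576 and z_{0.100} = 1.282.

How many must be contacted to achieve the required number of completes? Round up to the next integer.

n = [z_{α/2}·√(p₀q₀) + z_β·√(p₁q₁)]² / (p₁ − p₀)²
  = [2.576·√(0.17·0.83) + 1.282·√(0.22·0.78)]² / (0.05)²
  = [2.576·0.3756 + 1.282·0.4142]² / 0.0025
  = [1.4987]² / 0.0025
  = 898.43
Design effect: 1.24 × 898.43 = 1114.06.
Adjust for 86% response: 1114.06 / 0.86 = 1295.42.
Round up → n = 1296.

n = 1296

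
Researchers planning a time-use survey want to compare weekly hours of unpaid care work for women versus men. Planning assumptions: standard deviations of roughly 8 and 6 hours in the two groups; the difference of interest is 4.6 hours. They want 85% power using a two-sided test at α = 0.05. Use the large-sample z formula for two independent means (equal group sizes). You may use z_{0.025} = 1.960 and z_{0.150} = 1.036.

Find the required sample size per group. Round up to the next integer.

n = (z_{α/2} + z_β)² · (σ₁² + σ₂²) / δ²
  = (1.960 + 1.036)² · (8² + 6² = 100) / 4.6²
  = 8.9760 · 100 / 21.16
  = 42.42
Round up → n = 43 per group.

n = 43 per group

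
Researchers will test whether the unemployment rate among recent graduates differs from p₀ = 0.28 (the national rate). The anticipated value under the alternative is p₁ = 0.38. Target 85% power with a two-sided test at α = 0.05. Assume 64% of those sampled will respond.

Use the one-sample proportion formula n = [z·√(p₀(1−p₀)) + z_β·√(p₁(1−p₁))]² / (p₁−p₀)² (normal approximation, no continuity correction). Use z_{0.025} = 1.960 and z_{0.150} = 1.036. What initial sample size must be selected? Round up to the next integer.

n = 299

n = [z_{α/2}·√(p₀q₀) + z_β·√(p₁q₁)]² / (p₁ − p₀)²
  = [1.960·√(0.28·0.72) + 1.036·√(0.38·0.62)]² / (0.10)²
  = [1.960·0.4490 + 1.036·0.4854]² / 0.0100
  = [1.3829]² / 0.0100
  = 191.24
Adjust for 64% response: 191.24 / 0.64 = 298.81.
Round up → n = 299.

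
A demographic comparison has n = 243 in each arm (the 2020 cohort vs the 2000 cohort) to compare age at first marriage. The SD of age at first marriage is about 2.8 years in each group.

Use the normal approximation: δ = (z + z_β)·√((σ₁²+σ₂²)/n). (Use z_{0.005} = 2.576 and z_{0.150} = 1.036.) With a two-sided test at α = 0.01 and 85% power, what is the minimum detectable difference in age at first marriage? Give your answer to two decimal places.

δ = (z_{α/2} + z_β) · √((σ₁²+σ₂²)/n)
  = (2.576 + 1.036) · √(15.68/243)
  = 3.612 · √0.06453
  = 3.612 · 0.2540
  = 0.9175

Minimum detectable difference ≈ 0.92 years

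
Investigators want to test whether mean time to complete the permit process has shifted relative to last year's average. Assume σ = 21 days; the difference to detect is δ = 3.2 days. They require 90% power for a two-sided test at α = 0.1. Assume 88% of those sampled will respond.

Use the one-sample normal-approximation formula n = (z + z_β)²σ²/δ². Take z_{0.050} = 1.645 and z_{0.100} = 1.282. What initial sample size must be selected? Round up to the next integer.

n = 420

n = (z_{α/2} + z_β)² · σ² / δ²
  = (1.645 + 1.282)² · 21² / 3.2²
  = 8.5673 · 441 / 10.24
  = 368.96
Adjust for 88% response: 368.96 / 0.88 = 419.28.
Round up → n = 420.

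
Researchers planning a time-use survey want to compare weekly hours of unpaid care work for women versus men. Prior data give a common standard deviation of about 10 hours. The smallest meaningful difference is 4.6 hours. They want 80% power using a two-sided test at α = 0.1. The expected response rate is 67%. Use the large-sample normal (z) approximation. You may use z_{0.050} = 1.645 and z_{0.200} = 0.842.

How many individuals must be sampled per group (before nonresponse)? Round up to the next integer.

n = (z_{α/2} + z_β)² · (σ₁² + σ₂²) / δ²
  = (1.645 + 0.842)² · (2·10² = 200) / 4.6²
  = 6.1852 · 200 / 21.16
  = 58.46
Adjust for 67% response: 58.46 / 0.67 = 87.26.
Round up → n = 88 per group.

n = 88 per group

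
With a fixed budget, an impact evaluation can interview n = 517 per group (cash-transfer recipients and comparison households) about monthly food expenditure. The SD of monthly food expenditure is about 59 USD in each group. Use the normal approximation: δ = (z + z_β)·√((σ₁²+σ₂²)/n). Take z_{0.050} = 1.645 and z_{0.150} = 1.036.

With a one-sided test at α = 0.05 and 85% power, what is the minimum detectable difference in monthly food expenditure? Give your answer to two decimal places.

δ = (z_α + z_β) · √((σ₁²+σ₂²)/n)
  = (1.645 + 1.036) · √(6962/517)
  = 2.681 · √13.4662
  = 2.681 · 3.6696
  = 9.8383

Minimum detectable difference ≈ 9.84 USD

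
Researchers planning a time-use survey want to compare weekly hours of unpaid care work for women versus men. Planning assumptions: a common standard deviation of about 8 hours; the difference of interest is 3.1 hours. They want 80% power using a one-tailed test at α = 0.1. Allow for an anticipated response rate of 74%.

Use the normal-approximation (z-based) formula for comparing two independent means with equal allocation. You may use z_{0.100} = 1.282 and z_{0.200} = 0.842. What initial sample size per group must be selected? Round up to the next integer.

n = 82 per group

n = (z_α + z_β)² · (σ₁² + σ₂²) / δ²
  = (1.282 + 0.842)² · (2·8² = 128) / 3.1²
  = 4.5114 · 128 / 9.61
  = 60.09
Adjust for 74% response: 60.09 / 0.74 = 81.20.
Round up → n = 82 per group.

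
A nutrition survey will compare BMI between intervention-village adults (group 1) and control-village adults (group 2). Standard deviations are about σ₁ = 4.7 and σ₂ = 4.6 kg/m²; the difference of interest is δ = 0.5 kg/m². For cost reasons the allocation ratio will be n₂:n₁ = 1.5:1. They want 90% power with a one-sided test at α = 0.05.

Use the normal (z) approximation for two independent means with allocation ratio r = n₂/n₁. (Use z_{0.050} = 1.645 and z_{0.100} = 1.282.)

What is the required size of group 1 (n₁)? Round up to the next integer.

n₁ = 1241

n₁ = (z_α + z_β)² · (σ₁² + σ₂²/r) / δ²
   = (1.645 + 1.282)² · (4.7² + 4.6²/1.5) / 0.5²
   = 8.5673 · (22.09 + 14.1067) / 0.25
   = 8.5673 · 36.1967 / 0.25
   = 1240.44
Round up → n₁ = 1241; n₂ = r·n₁ = 1.5 × 1241 = 1862.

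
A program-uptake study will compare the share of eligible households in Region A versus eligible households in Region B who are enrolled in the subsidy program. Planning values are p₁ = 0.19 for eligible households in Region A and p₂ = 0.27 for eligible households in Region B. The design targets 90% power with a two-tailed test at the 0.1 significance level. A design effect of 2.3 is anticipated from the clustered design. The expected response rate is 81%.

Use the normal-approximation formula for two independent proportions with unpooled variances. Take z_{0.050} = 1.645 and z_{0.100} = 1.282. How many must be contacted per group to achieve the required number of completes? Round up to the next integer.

n = 1335 per group

n = (z_{α/2} + z_β)² · [p₁(1−p₁) + p₂(1−p₂)] / (p₁ − p₂)²
  = (1.645 + 1.282)² · (0.19·0.81 + 0.27·0.73) / (-0.08)²
  = (2.927)² · (0.1539 + 0.1971) / 0.0064
  = 8.5673 · 0.3510 / 0.0064
  = 469.86
Design effect: 2.3 × 469.86 = 1080.69.
Adjust for 81% response: 1080.69 / 0.81 = 1334.18.
Round up → n = 1335 per group.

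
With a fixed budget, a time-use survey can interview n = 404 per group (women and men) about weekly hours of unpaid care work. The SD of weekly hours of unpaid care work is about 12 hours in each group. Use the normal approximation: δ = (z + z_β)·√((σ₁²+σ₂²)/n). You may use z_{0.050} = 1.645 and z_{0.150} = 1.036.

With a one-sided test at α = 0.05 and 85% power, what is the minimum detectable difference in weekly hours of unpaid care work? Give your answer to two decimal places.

Minimum detectable difference ≈ 2.26 hours

δ = (z_α + z_β) · √((σ₁²+σ₂²)/n)
  = (1.645 + 1.036) · √(288/404)
  = 2.681 · √0.71287
  = 2.681 · 0.8443
  = 2.2636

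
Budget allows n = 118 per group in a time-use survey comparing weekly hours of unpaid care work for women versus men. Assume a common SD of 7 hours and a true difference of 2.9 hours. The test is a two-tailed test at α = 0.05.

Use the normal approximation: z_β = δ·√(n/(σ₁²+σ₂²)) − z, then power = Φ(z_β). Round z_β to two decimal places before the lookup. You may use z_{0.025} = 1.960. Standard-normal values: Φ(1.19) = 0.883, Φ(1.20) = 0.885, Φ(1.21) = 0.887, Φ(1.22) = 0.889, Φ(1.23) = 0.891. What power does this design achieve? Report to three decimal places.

Power ≈ 0.889

z_β = δ·√(n/(σ₁²+σ₂²)) − z_{α/2}
    = 2.9 · √(118/98) − 1.960
    = 2.9 · 1.09731 − 1.960
    = 3.1822 − 1.960 = 1.2222 → 1.22
Power = Φ(1.22) = 0.889.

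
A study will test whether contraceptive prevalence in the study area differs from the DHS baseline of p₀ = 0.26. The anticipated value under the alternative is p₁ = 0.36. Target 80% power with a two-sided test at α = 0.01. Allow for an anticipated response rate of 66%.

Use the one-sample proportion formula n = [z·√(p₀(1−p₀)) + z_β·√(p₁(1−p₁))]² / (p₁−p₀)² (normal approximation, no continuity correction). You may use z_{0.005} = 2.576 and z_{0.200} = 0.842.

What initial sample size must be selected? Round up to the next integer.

n = 357

n = [z_{α/2}·√(p₀q₀) + z_β·√(p₁q₁)]² / (p₁ − p₀)²
  = [2.576·√(0.26·0.74) + 0.842·√(0.36·0.64)]² / (0.10)²
  = [2.576·0.4386 + 0.842·0.4800]² / 0.0100
  = [1.5341]² / 0.0100
  = 235.34
Adjust for 66% response: 235.34 / 0.66 = 356.58.
Round up → n = 357.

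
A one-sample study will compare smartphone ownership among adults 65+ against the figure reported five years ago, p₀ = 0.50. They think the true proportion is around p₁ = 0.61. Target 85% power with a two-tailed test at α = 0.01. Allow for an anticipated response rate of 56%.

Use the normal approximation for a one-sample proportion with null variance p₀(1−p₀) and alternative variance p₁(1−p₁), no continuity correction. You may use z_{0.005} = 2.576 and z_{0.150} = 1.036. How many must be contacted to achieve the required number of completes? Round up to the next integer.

n = 475

n = [z_{α/2}·√(p₀q₀) + z_β·√(p₁q₁)]² / (p₁ − p₀)²
  = [2.576·√(0.50·0.50) + 1.036·√(0.61·0.39)]² / (0.11)²
  = [2.576·0.5000 + 1.036·0.4877]² / 0.0121
  = [1.7933]² / 0.0121
  = 265.78
Adjust for 56% response: 265.78 / 0.56 = 474.61.
Round up → n = 475.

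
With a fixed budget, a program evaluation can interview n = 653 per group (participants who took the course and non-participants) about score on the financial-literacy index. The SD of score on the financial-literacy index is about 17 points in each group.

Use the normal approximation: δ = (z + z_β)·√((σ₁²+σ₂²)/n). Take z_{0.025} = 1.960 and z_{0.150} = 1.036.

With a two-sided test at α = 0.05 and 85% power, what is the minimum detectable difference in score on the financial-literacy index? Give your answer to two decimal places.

Minimum detectable difference ≈ 2.82 points

δ = (z_{α/2} + z_β) · √((σ₁²+σ₂²)/n)
  = (1.960 + 1.036) · √(578/653)
  = 2.996 · √0.88515
  = 2.996 · 0.9408
  = 2.8187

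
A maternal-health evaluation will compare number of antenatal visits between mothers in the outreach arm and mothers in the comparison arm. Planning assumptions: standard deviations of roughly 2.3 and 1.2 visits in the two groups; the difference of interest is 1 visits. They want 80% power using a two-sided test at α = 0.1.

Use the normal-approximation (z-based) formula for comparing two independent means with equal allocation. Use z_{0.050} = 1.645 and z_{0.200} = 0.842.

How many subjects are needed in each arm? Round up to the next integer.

n = 42 per group

n = (z_{α/2} + z_β)² · (σ₁² + σ₂²) / δ²
  = (1.645 + 0.842)² · (2.3² + 1.2² = 6.73) / 1²
  = 6.1852 · 6.73 / 1
  = 41.63
Round up → n = 42 per group.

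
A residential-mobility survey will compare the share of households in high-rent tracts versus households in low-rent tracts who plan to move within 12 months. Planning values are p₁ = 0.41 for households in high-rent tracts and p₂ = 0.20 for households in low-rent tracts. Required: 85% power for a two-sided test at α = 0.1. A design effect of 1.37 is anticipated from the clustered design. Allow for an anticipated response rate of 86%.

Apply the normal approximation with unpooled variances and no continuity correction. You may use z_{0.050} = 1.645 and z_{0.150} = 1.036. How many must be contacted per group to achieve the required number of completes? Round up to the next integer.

n = 105 per group

n = (z_{α/2} + z_β)² · [p₁(1−p₁) + p₂(1−p₂)] / (p₁ − p₂)²
  = (1.645 + 1.036)² · (0.41·0.59 + 0.20·0.80) / (0.21)²
  = (2.681)² · (0.2419 + 0.1600) / 0.0441
  = 7.1878 · 0.4019 / 0.0441
  = 65.50
Design effect: 1.37 × 65.50 = 89.74.
Adjust for 86% response: 89.74 / 0.86 = 104.35.
Round up → n = 105 per group.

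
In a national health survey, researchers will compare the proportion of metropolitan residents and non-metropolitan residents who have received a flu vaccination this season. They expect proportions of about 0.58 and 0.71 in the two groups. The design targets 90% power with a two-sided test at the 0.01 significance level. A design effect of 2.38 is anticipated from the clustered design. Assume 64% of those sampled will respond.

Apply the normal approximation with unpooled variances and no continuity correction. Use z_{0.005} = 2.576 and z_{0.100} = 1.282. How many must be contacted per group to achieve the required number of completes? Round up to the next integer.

n = 1473 per group

n = (z_{α/2} + z_β)² · [p₁(1−p₁) + p₂(1−p₂)] / (p₁ − p₂)²
  = (2.576 + 1.282)² · (0.58·0.42 + 0.71·0.29) / (-0.13)²
  = (3.858)² · (0.2436 + 0.2059) / 0.0169
  = 14.8842 · 0.4495 / 0.0169
  = 395.88
Design effect: 2.38 × 395.88 = 942.20.
Adjust for 64% response: 942.20 / 0.64 = 1472.19.
Round up → n = 1473 per group.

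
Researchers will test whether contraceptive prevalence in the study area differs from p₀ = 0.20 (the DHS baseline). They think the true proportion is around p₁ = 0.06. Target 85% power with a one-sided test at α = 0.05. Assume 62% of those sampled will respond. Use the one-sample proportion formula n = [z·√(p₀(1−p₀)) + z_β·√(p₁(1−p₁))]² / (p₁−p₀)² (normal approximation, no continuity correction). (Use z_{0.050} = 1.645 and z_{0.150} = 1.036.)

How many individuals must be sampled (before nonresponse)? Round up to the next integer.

n = [z_α·√(p₀q₀) + z_β·√(p₁q₁)]² / (p₁ − p₀)²
  = [1.645·√(0.20·0.80) + 1.036·√(0.06·0.94)]² / (-0.14)²
  = [1.645·0.4000 + 1.036·0.2375]² / 0.0196
  = [0.9040]² / 0.0196
  = 41.70
Adjust for 62% response: 41.70 / 0.62 = 67.25.
Round up → n = 68.

n = 68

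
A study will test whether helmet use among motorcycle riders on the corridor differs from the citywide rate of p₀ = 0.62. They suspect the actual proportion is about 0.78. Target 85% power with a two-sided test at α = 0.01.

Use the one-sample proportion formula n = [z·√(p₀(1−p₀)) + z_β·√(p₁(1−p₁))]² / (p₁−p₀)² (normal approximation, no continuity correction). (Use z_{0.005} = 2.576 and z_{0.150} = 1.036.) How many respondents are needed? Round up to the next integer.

n = [z_{α/2}·√(p₀q₀) + z_β·√(p₁q₁)]² / (p₁ − p₀)²
  = [2.576·√(0.62·0.38) + 1.036·√(0.78·0.22)]² / (0.16)²
  = [2.576·0.4854 + 1.036·0.4142]² / 0.0256
  = [1.6795]² / 0.0256
  = 110.19
Round up → n = 111.

n = 111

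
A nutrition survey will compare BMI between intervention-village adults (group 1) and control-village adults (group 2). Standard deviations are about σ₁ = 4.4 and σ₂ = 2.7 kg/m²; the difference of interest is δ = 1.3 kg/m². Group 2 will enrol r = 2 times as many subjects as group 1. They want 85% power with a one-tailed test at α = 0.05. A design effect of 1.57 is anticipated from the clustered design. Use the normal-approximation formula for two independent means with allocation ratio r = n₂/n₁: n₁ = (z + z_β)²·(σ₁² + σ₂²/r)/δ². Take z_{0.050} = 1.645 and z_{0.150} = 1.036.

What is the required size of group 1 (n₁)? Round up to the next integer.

n₁ = (z_α + z_β)² · (σ₁² + σ₂²/r) / δ²
   = (1.645 + 1.036)² · (4.4² + 2.7²/2) / 1.3²
   = 7.1878 · (19.36 + 3.645) / 1.69
   = 7.1878 · 23.005 / 1.69
   = 97.84
Design effect: 1.57 × 97.84 = 153.61.
Round up → n₁ = 154; n₂ = r·n₁ = 2 × 154 = 308.

n₁ = 154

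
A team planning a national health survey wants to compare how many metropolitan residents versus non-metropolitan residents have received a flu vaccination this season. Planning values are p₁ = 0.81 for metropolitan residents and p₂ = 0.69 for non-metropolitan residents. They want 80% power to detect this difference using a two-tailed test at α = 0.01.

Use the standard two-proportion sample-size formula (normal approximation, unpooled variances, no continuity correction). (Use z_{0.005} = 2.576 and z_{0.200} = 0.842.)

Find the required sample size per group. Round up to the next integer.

n = (z_{α/2} + z_β)² · [p₁(1−p₁) + p₂(1−p₂)] / (p₁ − p₂)²
  = (2.576 + 0.842)² · (0.81·0.19 + 0.69·0.31) / (0.12)²
  = (3.418)² · (0.1539 + 0.2139) / 0.0144
  = 11.6827 · 0.3678 / 0.0144
  = 298.40
Round up → n = 299 per group.

n = 299 per group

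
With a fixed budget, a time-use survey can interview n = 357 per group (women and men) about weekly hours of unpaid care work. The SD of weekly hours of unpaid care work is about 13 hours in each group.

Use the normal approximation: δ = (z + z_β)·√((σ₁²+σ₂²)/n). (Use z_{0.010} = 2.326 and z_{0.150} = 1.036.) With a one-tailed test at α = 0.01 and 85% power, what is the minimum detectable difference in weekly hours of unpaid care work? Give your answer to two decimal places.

δ = (z_α + z_β) · √((σ₁²+σ₂²)/n)
  = (2.326 + 1.036) · √(338/357)
  = 3.362 · √0.94678
  = 3.362 · 0.9730
  = 3.2713

Minimum detectable difference ≈ 3.27 hours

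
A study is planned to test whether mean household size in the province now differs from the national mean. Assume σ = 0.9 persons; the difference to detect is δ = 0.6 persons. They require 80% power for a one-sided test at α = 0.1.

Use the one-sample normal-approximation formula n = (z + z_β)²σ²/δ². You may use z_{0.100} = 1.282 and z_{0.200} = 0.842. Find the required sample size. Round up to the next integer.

n = 11

n = (z_α + z_β)² · σ² / δ²
  = (1.282 + 0.842)² · 0.9² / 0.6²
  = 4.5114 · 0.81 / 0.36
  = 10.15
Round up → n = 11.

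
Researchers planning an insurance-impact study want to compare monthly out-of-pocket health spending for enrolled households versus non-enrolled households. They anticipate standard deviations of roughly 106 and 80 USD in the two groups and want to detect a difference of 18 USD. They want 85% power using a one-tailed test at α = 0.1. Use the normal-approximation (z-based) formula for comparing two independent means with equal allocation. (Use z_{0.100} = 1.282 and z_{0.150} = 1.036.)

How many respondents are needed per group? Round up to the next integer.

n = (z_α + z_β)² · (σ₁² + σ₂²) / δ²
  = (1.282 + 1.036)² · (106² + 80² = 17636) / 18²
  = 5.3731 · 17636 / 324
  = 292.47
Round up → n = 293 per group.

n = 293 per group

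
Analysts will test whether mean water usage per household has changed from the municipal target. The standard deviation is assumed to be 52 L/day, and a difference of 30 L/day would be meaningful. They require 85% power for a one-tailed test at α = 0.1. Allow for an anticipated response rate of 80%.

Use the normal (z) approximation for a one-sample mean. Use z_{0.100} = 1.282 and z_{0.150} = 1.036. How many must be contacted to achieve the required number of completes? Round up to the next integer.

n = (z_α + z_β)² · σ² / δ²
  = (1.282 + 1.036)² · 52² / 30²
  = 5.3731 · 2704 / 900
  = 16.14
Adjust for 80% response: 16.14 / 0.80 = 20.18.
Round up → n = 21.

n = 21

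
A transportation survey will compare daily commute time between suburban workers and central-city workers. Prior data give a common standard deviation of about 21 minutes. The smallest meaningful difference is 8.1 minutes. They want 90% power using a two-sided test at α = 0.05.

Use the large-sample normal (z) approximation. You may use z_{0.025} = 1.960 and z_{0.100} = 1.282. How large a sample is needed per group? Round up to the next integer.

n = (z_{α/2} + z_β)² · (σ₁² + σ₂²) / δ²
  = (1.960 + 1.282)² · (2·21² = 882) / 8.1²
  = 10.5106 · 882 / 65.61
  = 141.29
Round up → n = 142 per group.

n = 142 per group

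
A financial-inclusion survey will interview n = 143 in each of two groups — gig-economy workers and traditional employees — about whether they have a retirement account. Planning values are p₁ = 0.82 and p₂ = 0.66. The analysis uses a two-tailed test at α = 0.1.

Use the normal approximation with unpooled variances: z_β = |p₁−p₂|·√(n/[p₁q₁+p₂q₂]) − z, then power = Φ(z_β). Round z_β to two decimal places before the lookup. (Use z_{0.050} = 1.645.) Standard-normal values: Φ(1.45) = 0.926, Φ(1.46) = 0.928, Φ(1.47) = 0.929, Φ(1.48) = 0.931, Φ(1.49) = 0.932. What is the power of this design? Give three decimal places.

z_β = |p₁−p₂|·√(n/[p₁q₁+p₂q₂]) − z_{α/2}
    = 0.16 · √(143/0.3720) − 1.645
    = 0.16 · 19.6063 − 1.645
    = 3.1370 − 1.645 = 1.4920 → 1.49
Power = Φ(1.49) = 0.932.

Power ≈ 0.932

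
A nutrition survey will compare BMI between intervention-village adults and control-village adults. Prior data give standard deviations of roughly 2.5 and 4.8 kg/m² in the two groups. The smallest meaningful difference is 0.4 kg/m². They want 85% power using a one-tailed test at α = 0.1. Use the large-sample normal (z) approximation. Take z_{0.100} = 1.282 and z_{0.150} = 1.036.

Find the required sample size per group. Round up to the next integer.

n = 984 per group

n = (z_α + z_β)² · (σ₁² + σ₂²) / δ²
  = (1.282 + 1.036)² · (2.5² + 4.8² = 29.29) / 0.4²
  = 5.3731 · 29.29 / 0.16
  = 983.62
Round up → n = 984 per group.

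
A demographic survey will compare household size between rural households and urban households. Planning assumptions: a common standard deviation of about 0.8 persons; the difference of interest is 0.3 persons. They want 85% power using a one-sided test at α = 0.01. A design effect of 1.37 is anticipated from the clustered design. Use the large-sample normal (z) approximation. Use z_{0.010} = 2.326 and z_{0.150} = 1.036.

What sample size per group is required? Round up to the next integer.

n = (z_α + z_β)² · (σ₁² + σ₂²) / δ²
  = (2.326 + 1.036)² · (2·0.8² = 1.28) / 0.3²
  = 11.3030 · 1.28 / 0.09
  = 160.75
Design effect: 1.37 × 160.75 = 220.23.
Round up → n = 221 per group.

n = 221 per group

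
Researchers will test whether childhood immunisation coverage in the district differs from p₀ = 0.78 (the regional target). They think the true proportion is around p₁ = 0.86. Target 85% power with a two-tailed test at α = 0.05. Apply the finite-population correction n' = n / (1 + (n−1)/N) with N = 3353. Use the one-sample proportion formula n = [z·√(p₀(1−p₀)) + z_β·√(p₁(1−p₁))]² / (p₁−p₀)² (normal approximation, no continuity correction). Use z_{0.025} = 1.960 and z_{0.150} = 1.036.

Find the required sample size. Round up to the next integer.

n = [z_{α/2}·√(p₀q₀) + z_β·√(p₁q₁)]² / (p₁ − p₀)²
  = [1.960·√(0.78·0.22) + 1.036·√(0.86·0.14)]² / (0.08)²
  = [1.960·0.4142 + 1.036·0.3470]² / 0.0064
  = [1.1714]² / 0.0064
  = 214.40
Finite-population correction (N = 3353): 214.40 / (1 + (214.40 − 1)/3353) = 201.57.
Round up → n = 202.

n = 202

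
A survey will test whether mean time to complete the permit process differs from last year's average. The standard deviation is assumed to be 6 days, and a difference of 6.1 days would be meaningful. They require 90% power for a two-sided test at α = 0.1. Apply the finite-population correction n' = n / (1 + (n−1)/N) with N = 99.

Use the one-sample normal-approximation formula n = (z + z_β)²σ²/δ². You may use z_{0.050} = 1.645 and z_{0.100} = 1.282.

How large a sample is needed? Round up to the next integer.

n = 8

n = (z_{α/2} + z_β)² · σ² / δ²
  = (1.645 + 1.282)² · 6² / 6.1²
  = 8.5673 · 36 / 37.21
  = 8.29
Finite-population correction (N = 99): 8.29 / (1 + (8.29 − 1)/99) = 7.72.
Round up → n = 8.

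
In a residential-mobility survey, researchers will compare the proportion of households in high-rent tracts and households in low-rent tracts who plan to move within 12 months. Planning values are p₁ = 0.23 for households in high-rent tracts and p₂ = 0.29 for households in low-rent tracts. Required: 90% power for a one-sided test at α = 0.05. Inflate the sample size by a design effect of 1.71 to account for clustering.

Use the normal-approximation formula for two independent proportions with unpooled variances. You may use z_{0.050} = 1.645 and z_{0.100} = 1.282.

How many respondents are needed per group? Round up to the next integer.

n = (z_α + z_β)² · [p₁(1−p₁) + p₂(1−p₂)] / (p₁ − p₂)²
  = (1.645 + 1.282)² · (0.23·0.77 + 0.29·0.71) / (-0.06)²
  = (2.927)² · (0.1771 + 0.2059) / 0.0036
  = 8.5673 · 0.3830 / 0.0036
  = 911.47
Design effect: 1.71 × 911.47 = 1558.61.
Round up → n = 1559 per group.

n = 1559 per group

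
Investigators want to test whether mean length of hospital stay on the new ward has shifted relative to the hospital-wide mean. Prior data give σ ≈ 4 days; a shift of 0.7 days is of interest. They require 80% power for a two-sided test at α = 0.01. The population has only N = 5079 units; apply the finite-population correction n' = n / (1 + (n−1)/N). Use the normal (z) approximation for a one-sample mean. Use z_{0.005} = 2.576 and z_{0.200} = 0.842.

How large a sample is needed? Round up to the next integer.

n = 355

n = (z_{α/2} + z_β)² · σ² / δ²
  = (2.576 + 0.842)² · 4² / 0.7²
  = 11.6827 · 16 / 0.49
  = 381.48
Finite-population correction (N = 5079): 381.48 / (1 + (381.48 − 1)/5079) = 354.89.
Round up → n = 355.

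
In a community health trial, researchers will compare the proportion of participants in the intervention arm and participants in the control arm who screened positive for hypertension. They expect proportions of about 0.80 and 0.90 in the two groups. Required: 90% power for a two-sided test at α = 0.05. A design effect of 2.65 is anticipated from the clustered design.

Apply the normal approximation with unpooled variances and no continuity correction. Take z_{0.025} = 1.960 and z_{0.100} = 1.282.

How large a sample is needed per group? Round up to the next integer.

n = 697 per group

n = (z_{α/2} + z_β)² · [p₁(1−p₁) + p₂(1−p₂)] / (p₁ − p₂)²
  = (1.960 + 1.282)² · (0.80·0.20 + 0.90·0.10) / (-0.10)²
  = (3.242)² · (0.1600 + 0.0900) / 0.0100
  = 10.5106 · 0.2500 / 0.0100
  = 262.76
Design effect: 2.65 × 262.76 = 696.32.
Round up → n = 697 per group.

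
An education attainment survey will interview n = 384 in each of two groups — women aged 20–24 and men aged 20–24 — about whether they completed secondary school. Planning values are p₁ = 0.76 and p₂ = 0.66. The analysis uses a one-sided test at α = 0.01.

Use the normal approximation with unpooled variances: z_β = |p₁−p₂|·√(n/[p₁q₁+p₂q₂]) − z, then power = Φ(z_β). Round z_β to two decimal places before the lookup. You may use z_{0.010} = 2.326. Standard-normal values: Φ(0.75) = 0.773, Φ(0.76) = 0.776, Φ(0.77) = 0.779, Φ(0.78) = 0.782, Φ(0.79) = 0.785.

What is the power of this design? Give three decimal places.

Power ≈ 0.773

z_β = |p₁−p₂|·√(n/[p₁q₁+p₂q₂]) − z_α
    = 0.10 · √(384/0.4068) − 2.326
    = 0.10 · 30.7238 − 2.326
    = 3.0724 − 2.326 = 0.7464 → 0.75
Power = Φ(0.75) = 0.773.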